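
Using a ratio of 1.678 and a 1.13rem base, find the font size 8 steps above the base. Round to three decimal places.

71.025rem

Each step on a modular scale multiplies by the ratio, so the size n steps from the base is base × ratioⁿ.
1.13 × 1.678⁸ = 1.13 × 62.85440 ≈ 71.025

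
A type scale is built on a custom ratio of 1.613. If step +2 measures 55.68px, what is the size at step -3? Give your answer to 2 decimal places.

5.10px

55.68 ÷ 1.613⁵ = 55.68 ÷ 10.91872 ≈ 5.099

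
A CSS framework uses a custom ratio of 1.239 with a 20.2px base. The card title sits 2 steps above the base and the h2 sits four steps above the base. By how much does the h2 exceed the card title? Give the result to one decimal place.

Step 2: 20.2 × 1.239² = 31.009px
Step 4: 20.2 × 1.239⁴ = 47.603px
Difference: 47.603 − 31.009 = 16.594px

16.6px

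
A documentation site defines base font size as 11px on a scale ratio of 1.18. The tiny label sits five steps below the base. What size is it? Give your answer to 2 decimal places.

11.0 ÷ 1.18⁵ = 11.0 ÷ 2.28776 ≈ 4.81

4.81px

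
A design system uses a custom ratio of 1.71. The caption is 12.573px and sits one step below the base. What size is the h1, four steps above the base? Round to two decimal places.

183.83px

12.573 × 1.71⁵ = 12.573 × 14.62112 ≈ 183.831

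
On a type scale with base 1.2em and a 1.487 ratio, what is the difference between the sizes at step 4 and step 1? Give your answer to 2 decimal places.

Step 1: 1.2 × 1.487 = 1.7844em
Step 4: 1.2 × 1.487⁴ = 5.8671em
Difference: 5.8671 − 1.7844 = 4.0827em

4.08em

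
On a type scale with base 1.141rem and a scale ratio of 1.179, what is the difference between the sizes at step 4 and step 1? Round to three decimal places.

Step 1: 1.141 × 1.179 = 1.34524rem
Step 4: 1.141 × 1.179⁴ = 2.20466rem
Difference: 2.20466 − 1.34524 = 0.85942rem

0.859rem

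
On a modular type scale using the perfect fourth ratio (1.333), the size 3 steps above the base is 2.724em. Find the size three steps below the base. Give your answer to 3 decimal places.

0.486em

2.724 ÷ 1.333⁶ = 2.724 ÷ 5.61023 ≈ 0.486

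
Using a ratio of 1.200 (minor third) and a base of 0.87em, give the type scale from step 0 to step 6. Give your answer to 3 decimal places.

0.870em, 1.044em, 1.253em, 1.503em, 1.804em, 2.165em, 2.598em

Step 0: 0.87em
Step 1: 0.87 × 1.200 = 1.044
Step 2: 0.87 × 1.200² = 1.253
Step 3: 0.87 × 1.200³ = 1.503
Step 4: 0.87 × 1.200⁴ = 1.804
Step 5: 0.87 × 1.200⁵ = 2.165
Step 6: 0.87 × 1.200⁶ = 2.598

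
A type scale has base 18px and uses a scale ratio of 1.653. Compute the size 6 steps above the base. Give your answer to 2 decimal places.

18.0 × 1.653⁶ = 18.0 × 20.40033 ≈ 367.21

367.21px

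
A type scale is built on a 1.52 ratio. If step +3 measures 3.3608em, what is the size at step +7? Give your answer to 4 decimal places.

17.9398em

3.3608 × 1.52⁴ = 3.3608 × 5.33795 ≈ 17.9398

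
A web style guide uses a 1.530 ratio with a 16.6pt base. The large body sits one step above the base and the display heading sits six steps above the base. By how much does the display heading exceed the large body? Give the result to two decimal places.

187.54pt

Step 1: 16.6 × 1.530 = 25.3980pt
Step 6: 16.6 × 1.530⁶ = 212.9397pt
Difference: 212.9397 − 25.3980 = 187.5417pt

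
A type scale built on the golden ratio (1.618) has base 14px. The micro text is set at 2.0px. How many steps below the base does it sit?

1.618ⁿ = 14 / 2.0 = 7.0000
n = ln(7.0000) / ln(1.618) = 1.9459 / 0.4812 ≈ 4.04

4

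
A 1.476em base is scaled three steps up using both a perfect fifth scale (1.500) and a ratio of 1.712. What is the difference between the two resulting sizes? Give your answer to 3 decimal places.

Perfect fifth: 1.476 × 1.500³ = 4.98150em
At 1.712: 1.476 × 1.712³ = 7.40624em
Difference: 7.40624 − 4.98150 = 2.42474em

2.425em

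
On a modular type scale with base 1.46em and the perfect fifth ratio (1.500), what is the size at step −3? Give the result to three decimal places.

Every step multiplies by the scale ratio.
1.46 ÷ 1.500³ = 1.46 ÷ 3.37500 ≈ 0.433

0.433em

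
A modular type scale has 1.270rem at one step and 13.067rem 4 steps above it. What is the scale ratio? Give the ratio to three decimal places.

r⁴ = 13.067 / 1.270, so r = (13.067/1.270)^(1/4).
r = 10.2890^(1/4) ≈ 1.7910

1.791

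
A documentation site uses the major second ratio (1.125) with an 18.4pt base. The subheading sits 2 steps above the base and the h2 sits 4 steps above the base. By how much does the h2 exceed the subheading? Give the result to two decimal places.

6.19pt

Step 2: 18.4 × 1.125² = 23.2875pt
Step 4: 18.4 × 1.125⁴ = 29.4732pt
Difference: 29.4732 − 23.2875 = 6.1857pt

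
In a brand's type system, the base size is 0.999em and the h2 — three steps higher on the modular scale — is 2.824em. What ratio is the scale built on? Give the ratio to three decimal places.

r³ = 2.824 / 0.999, so r = (2.824/0.999)^(1/3).
r = 2.8268^(1/3) ≈ 1.4139

1.414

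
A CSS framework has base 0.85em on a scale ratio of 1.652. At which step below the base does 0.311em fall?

1.652ⁿ = 0.85 / 0.311 = 2.7331
n = ln(2.7331) / ln(1.652) = 1.0054 / 0.5020 ≈ 2.00

2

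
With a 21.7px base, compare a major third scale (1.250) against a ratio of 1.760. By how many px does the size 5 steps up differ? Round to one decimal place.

Major third: 21.7 × 1.250⁵ = 66.223px
At 1.760: 21.7 × 1.760⁵ = 366.457px
Difference: 366.457 − 66.223 = 300.234px

300.2px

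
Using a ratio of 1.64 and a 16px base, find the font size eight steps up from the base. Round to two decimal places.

837.28px

16.0 × 1.64⁸ = 16.0 × 52.33001 ≈ 837.28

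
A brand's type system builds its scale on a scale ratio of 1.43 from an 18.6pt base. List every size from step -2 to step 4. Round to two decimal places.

Step -2: 18.6 ÷ 1.43² = 9.10
Step -1: 18.6 ÷ 1.43 = 13.01
Step 0: 18.6pt
Step 1: 18.6 × 1.43 = 26.60
Step 2: 18.6 × 1.43² = 38.04
Step 3: 18.6 × 1.43³ = 54.39
Step 4: 18.6 × 1.43⁴ = 77.78

9.10pt, 13.01pt, 18.60pt, 26.60pt, 38.04pt, 54.39pt, 77.78pt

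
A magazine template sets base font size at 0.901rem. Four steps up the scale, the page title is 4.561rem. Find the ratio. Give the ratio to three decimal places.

The ratio satisfies 0.901 × r⁴ = 4.561, so r = (4.561 / 0.901)^(1/4).
r = 5.0622^(1/4) ≈ 1.5000

1.500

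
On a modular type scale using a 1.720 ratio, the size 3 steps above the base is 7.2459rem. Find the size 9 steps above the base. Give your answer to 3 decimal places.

The gap is 9 − (3) = 6 steps, so the factor is 1.720^6.
7.2459 × 1.720⁶ = 7.2459 × 25.89230 ≈ 187.613

187.613rem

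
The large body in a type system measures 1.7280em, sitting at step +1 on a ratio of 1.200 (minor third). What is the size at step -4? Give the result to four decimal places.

The gap is -4 − (1) = -5 steps, so the factor is 1.200^-5.
1.7280 ÷ 1.200⁵ = 1.7280 ÷ 2.48832 ≈ 0.6944

0.6944em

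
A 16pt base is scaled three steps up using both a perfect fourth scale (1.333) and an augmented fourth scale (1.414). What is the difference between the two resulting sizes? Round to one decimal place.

7.3pt

Perfect fourth: 16.0 × 1.333³ = 37.897pt
Augmented fourth: 16.0 × 1.414³ = 45.234pt
Difference: 45.234 − 37.897 = 7.337pt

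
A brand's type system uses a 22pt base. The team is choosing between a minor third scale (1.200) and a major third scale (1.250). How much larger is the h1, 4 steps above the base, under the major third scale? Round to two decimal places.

Minor third: 22.0 × 1.200⁴ = 45.6192pt
Major third: 22.0 × 1.250⁴ = 53.7109pt
Difference: 53.7109 − 45.6192 = 8.0917pt

8.09pt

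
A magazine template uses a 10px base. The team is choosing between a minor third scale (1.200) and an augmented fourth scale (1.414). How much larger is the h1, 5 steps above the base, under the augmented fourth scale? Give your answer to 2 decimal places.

31.64px

Minor third: 10.0 × 1.200⁵ = 24.8832px
Augmented fourth: 10.0 × 1.414⁵ = 56.5258px
Difference: 56.5258 − 24.8832 = 31.6426px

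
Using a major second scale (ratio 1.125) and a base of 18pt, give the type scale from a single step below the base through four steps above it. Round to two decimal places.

Step -1: 18.0 ÷ 1.125 = 16.00
Step 0: 18pt
Step 1: 18.0 × 1.125 = 20.25
Step 2: 18.0 × 1.125² = 22.78
Step 3: 18.0 × 1.125³ = 25.63
Step 4: 18.0 × 1.125⁴ = 28.83

16.00pt, 18.00pt, 20.25pt, 22.78pt, 25.63pt, 28.83pt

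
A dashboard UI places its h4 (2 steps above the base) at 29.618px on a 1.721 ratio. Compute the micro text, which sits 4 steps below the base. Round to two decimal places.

1.14px

The gap is -4 − (2) = -6 steps, so the factor is 1.721^-6.
29.618 ÷ 1.721⁶ = 29.618 ÷ 25.98276 ≈ 1.140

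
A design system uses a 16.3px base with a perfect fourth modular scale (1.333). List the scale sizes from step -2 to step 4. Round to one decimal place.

9.2px, 12.2px, 16.3px, 21.7px, 29.0px, 38.6px, 51.5px

Step -2: 16.3 ÷ 1.333² = 9.2
Step -1: 16.3 ÷ 1.333 = 12.2
Step 0: 16.3px
Step 1: 16.3 × 1.333 = 21.7
Step 2: 16.3 × 1.333² = 29.0
Step 3: 16.3 × 1.333³ = 38.6
Step 4: 16.3 × 1.333⁴ = 51.5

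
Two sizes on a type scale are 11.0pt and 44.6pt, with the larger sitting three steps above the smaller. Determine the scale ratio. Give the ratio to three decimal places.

1.595

r³ = 44.6 / 11.0, so r = (44.6/11.0)^(1/3).
r = 4.0545^(1/3) ≈ 1.5946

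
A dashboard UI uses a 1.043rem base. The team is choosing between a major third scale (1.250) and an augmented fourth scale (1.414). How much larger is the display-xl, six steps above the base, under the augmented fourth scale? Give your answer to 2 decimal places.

4.36rem

Major third: 1.043 × 1.250⁶ = 3.9787rem
Augmented fourth: 1.043 × 1.414⁶ = 8.3364rem
Difference: 8.3364 − 3.9787 = 4.3577rem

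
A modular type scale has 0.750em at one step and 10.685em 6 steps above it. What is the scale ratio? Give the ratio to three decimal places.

1.557

The ratio satisfies 0.750 × r⁶ = 10.685, so r = (10.685 / 0.750)^(1/6).
r = 14.2467^(1/6) ≈ 1.5570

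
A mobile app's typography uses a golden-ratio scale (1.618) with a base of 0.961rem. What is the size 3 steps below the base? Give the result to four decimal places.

Every step multiplies by the scale ratio.
0.961 ÷ 1.618³ = 0.961 ÷ 4.23580 ≈ 0.2269

0.2269rem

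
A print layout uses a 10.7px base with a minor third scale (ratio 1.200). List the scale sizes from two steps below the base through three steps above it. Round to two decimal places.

7.43px, 8.92px, 10.70px, 12.84px, 15.41px, 18.49px

Step -2: 10.7 ÷ 1.200² = 7.43
Step -1: 10.7 ÷ 1.200 = 8.92
Step 0: 10.7px
Step 1: 10.7 × 1.200 = 12.84
Step 2: 10.7 × 1.200² = 15.41
Step 3: 10.7 × 1.200³ = 18.49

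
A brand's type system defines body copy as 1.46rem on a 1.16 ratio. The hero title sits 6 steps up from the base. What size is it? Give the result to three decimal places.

1.46 × 1.16⁶ = 1.46 × 2.43640 ≈ 3.557

3.557rem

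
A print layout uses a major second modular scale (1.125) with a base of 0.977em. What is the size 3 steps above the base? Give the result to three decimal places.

Each step on a modular scale multiplies by the ratio, so the size n steps from the base is base × ratioⁿ.
0.977 × 1.125³ = 0.977 × 1.42383 ≈ 1.391

1.391em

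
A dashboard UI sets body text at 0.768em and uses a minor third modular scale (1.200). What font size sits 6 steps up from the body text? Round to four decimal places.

2.2932em

0.768 × 1.200⁶ = 0.768 × 2.98598 ≈ 2.2932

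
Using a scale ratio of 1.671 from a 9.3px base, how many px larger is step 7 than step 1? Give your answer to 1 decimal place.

Step 1: 9.3 × 1.671 = 15.540px
Step 7: 9.3 × 1.671⁷ = 338.313px
Difference: 338.313 − 15.540 = 322.773px

322.8px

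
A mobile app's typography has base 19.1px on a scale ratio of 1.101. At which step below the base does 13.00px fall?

1.101ⁿ = 19.1 / 13.00 = 1.4692
n = ln(1.4692) / ln(1.101) = 0.3847 / 0.0962 ≈ 4.00

4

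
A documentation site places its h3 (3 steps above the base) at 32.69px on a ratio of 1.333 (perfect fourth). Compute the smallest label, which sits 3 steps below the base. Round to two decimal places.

32.69 ÷ 1.333⁶ = 32.69 ÷ 5.61023 ≈ 5.827

5.83px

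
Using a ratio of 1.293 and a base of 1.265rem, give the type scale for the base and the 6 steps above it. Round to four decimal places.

1.2650rem, 1.6356rem, 2.1149rem, 2.7346rem, 3.5358rem, 4.5718rem, 5.9113rem

Step 0: 1.265rem
Step 1: 1.265 × 1.293 = 1.6356
Step 2: 1.265 × 1.293² = 2.1149
Step 3: 1.265 × 1.293³ = 2.7346
Step 4: 1.265 × 1.293⁴ = 3.5358
Step 5: 1.265 × 1.293⁵ = 4.5718
Step 6: 1.265 × 1.293⁶ = 5.9113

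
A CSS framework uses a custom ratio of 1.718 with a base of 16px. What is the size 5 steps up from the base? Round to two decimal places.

16.0 × 1.718⁵ = 16.0 × 14.96635 ≈ 239.46

239.46px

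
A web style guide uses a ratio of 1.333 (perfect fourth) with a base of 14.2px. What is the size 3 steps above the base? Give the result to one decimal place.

A modular type scale is a geometric sequence: sizeₙ = base × rⁿ.
14.2 × 1.333³ = 14.2 × 2.36859 ≈ 33.63

33.6px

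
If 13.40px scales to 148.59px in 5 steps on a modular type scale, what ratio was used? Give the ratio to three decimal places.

1.618

The ratio satisfies 13.40 × r⁵ = 148.59, so r = (148.59 / 13.40)^(1/5).
r = 11.0888^(1/5) ≈ 1.6180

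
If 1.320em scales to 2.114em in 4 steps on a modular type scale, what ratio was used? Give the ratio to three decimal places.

r⁴ = 2.114 / 1.320, so r = (2.114/1.320)^(1/4).
r = 1.6015^(1/4) ≈ 1.1249

1.125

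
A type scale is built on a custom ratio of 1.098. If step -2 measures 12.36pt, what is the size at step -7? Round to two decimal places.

12.36 ÷ 1.098⁵ = 12.36 ÷ 1.59592 ≈ 7.745

7.74pt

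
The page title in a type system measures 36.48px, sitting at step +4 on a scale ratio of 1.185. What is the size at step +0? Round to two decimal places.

Moving from step +4 to step +0 is 4 steps down, so divide by r⁴.
36.48 ÷ 1.185⁴ = 36.48 ÷ 1.97185 ≈ 18.500

18.50px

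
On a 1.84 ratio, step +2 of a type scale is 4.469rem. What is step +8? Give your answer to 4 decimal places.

Moving from step +2 to step +8 is 6 steps up, so multiply by r⁶.
4.469 × 1.84⁶ = 4.469 × 38.80672 ≈ 173.4272

173.4272rem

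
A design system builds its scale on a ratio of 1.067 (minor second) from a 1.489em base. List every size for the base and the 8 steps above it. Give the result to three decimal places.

1.489em, 1.589em, 1.695em, 1.809em, 1.930em, 2.059em, 2.197em, 2.344em, 2.502em

Step 0: 1.489em
Step 1: 1.489 × 1.067 = 1.589
Step 2: 1.489 × 1.067² = 1.695
Step 3: 1.489 × 1.067³ = 1.809
Step 4: 1.489 × 1.067⁴ = 1.930
Step 5: 1.489 × 1.067⁵ = 2.059
Step 6: 1.489 × 1.067⁶ = 2.197
Step 7: 1.489 × 1.067⁷ = 2.344
Step 8: 1.489 × 1.067⁸ = 2.502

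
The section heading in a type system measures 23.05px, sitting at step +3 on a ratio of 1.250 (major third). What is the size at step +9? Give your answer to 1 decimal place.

23.05 × 1.250⁶ = 23.05 × 3.81470 ≈ 87.929

87.9px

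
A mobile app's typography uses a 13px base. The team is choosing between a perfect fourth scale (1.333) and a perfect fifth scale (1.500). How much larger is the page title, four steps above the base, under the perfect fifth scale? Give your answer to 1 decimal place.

24.8px

Perfect fourth: 13.0 × 1.333⁴ = 41.045px
Perfect fifth: 13.0 × 1.500⁴ = 65.812px
Difference: 65.812 − 41.045 = 24.767px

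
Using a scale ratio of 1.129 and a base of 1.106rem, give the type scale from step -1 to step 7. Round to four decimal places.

0.9796rem, 1.1060rem, 1.2487rem, 1.4098rem, 1.5916rem, 1.7969rem, 2.0287rem, 2.2904rem, 2.5859rem

Step -1: 1.106 ÷ 1.129 = 0.9796
Step 0: 1.106rem
Step 1: 1.106 × 1.129 = 1.2487
Step 2: 1.106 × 1.129² = 1.4098
Step 3: 1.106 × 1.129³ = 1.5916
Step 4: 1.106 × 1.129⁴ = 1.7969
Step 5: 1.106 × 1.129⁵ = 2.0287
Step 6: 1.106 × 1.129⁶ = 2.2904
Step 7: 1.106 × 1.129⁷ = 2.5859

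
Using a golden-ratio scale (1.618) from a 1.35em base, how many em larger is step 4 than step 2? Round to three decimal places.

5.718em

Step 2: 1.35 × 1.618² = 3.53420em
Step 4: 1.35 × 1.618⁴ = 9.25226em
Difference: 9.25226 − 3.53420 = 5.71806em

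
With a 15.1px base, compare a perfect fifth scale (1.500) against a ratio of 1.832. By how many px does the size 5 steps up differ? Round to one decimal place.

196.9px

Perfect fifth: 15.1 × 1.500⁵ = 114.666px
At 1.832: 15.1 × 1.832⁵ = 311.605px
Difference: 311.605 − 114.666 = 196.939px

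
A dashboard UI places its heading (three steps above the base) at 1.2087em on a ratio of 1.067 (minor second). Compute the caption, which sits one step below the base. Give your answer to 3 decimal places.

The gap is -1 − (3) = -4 steps, so the factor is 1.067^-4.
1.2087 ÷ 1.067⁴ = 1.2087 ÷ 1.29616 ≈ 0.933

0.933em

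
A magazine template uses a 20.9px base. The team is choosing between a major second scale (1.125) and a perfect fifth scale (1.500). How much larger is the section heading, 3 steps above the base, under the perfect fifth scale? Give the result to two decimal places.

40.78px

Major second: 20.9 × 1.125³ = 29.7580px
Perfect fifth: 20.9 × 1.500³ = 70.5375px
Difference: 70.5375 − 29.7580 = 40.7795px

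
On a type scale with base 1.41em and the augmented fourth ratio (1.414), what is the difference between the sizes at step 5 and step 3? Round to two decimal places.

Step 3: 1.41 × 1.414³ = 3.9863em
Step 5: 1.41 × 1.414⁵ = 7.9701em
Difference: 7.9701 − 3.9863 = 3.9838em

3.98em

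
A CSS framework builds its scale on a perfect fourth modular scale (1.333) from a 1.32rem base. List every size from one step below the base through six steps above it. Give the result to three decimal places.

Step -1: 1.32 ÷ 1.333 = 0.990
Step 0: 1.32rem
Step 1: 1.32 × 1.333 = 1.760
Step 2: 1.32 × 1.333² = 2.345
Step 3: 1.32 × 1.333³ = 3.127
Step 4: 1.32 × 1.333⁴ = 4.168
Step 5: 1.32 × 1.333⁵ = 5.556
Step 6: 1.32 × 1.333⁶ = 7.406

0.990rem, 1.320rem, 1.760rem, 2.345rem, 3.127rem, 4.168rem, 5.556rem, 7.406rem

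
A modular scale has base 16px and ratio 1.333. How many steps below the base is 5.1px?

1.333ⁿ = 16 / 5.1 = 3.1373
n = ln(3.1373) / ln(1.333) = 1.1433 / 0.2874 ≈ 3.98

4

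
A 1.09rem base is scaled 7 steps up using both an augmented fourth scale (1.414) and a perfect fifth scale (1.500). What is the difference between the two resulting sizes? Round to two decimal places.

Augmented fourth: 1.09 × 1.414⁷ = 12.3189rem
Perfect fifth: 1.09 × 1.500⁷ = 18.6237rem
Difference: 18.6237 − 12.3189 = 6.3048rem

6.30rem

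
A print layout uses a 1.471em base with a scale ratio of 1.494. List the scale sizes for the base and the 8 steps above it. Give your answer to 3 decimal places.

1.471em, 2.198em, 3.283em, 4.905em, 7.328em, 10.949em, 16.357em, 24.438em, 36.510em

Step 0: 1.471em
Step 1: 1.471 × 1.494 = 2.198
Step 2: 1.471 × 1.494² = 3.283
Step 3: 1.471 × 1.494³ = 4.905
Step 4: 1.471 × 1.494⁴ = 7.328
Step 5: 1.471 × 1.494⁵ = 10.949
Step 6: 1.471 × 1.494⁶ = 16.357
Step 7: 1.471 × 1.494⁷ = 24.438
Step 8: 1.471 × 1.494⁸ = 36.510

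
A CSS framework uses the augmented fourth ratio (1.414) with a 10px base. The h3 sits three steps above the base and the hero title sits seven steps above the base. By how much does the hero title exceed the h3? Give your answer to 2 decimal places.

Step 3: 10.0 × 1.414³ = 28.2715px
Step 7: 10.0 × 1.414⁷ = 113.0175px
Difference: 113.0175 − 28.2715 = 84.7460px

84.75px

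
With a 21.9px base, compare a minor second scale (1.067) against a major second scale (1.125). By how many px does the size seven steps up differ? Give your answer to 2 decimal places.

Minor second: 21.9 × 1.067⁷ = 34.4822px
Major second: 21.9 × 1.125⁷ = 49.9473px
Difference: 49.9473 − 34.4822 = 15.4651px

15.47px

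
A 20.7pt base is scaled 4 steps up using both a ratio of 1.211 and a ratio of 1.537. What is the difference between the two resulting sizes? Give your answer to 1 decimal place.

At 1.211: 20.7 × 1.211⁴ = 44.519pt
At 1.537: 20.7 × 1.537⁴ = 115.522pt
Difference: 115.522 − 44.519 = 71.003pt

71.0pt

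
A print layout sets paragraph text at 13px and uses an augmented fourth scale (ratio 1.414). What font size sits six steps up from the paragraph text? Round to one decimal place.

Every step multiplies by the scale ratio.
13.0 × 1.414⁶ = 13.0 × 7.99275 ≈ 103.91

103.9px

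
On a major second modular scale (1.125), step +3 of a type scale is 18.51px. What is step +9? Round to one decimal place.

37.5px

The gap is 9 − (3) = 6 steps, so the factor is 1.125^6.
18.51 × 1.125⁶ = 18.51 × 2.02729 ≈ 37.525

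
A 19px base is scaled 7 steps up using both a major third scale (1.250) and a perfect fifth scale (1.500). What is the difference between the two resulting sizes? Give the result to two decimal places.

Major third: 19.0 × 1.250⁷ = 90.5991px
Perfect fifth: 19.0 × 1.500⁷ = 324.6328px
Difference: 324.6328 − 90.5991 = 234.0337px

234.03px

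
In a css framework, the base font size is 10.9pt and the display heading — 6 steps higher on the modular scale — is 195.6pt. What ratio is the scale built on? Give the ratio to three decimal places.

The ratio satisfies 10.9 × r⁶ = 195.6, so r = (195.6 / 10.9)^(1/6).
r = 17.9450^(1/6) ≈ 1.6180

1.618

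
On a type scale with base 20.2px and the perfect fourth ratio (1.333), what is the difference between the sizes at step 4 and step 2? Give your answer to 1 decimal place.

Step 2: 20.2 × 1.333² = 35.893px
Step 4: 20.2 × 1.333⁴ = 63.778px
Difference: 63.778 − 35.893 = 27.885px

27.9px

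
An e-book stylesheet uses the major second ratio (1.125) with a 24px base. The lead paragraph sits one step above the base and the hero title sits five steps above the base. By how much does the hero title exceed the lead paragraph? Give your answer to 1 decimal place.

Step 1: 24.0 × 1.125 = 27.000px
Step 5: 24.0 × 1.125⁵ = 43.249px
Difference: 43.249 − 27.000 = 16.249px

16.2px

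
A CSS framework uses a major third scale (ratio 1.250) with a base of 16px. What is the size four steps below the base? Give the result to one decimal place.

A modular type scale is a geometric sequence: sizeₙ = base × rⁿ.
16.0 ÷ 1.250⁴ = 16.0 ÷ 2.44141 ≈ 6.55

6.6px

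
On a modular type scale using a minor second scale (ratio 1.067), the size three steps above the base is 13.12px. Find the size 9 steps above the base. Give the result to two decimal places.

Moving from step +3 to step +9 is 6 steps up, so multiply by r⁶.
13.12 × 1.067⁶ = 13.12 × 1.47566 ≈ 19.361

19.36px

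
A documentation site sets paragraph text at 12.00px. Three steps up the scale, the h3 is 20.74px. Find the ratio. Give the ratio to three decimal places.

The ratio satisfies 12.00 × r³ = 20.74, so r = (20.74 / 12.00)^(1/3).
r = 1.7283^(1/3) ≈ 1.2001

1.200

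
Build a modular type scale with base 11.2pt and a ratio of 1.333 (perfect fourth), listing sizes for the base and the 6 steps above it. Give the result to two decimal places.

Step 0: 11.2pt
Step 1: 11.2 × 1.333 = 14.93
Step 2: 11.2 × 1.333² = 19.90
Step 3: 11.2 × 1.333³ = 26.53
Step 4: 11.2 × 1.333⁴ = 35.36
Step 5: 11.2 × 1.333⁵ = 47.14
Step 6: 11.2 × 1.333⁶ = 62.83

11.20pt, 14.93pt, 19.90pt, 26.53pt, 35.36pt, 47.14pt, 62.83pt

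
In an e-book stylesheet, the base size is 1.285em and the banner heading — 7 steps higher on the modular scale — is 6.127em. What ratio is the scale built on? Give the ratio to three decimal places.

The ratio satisfies 1.285 × r⁷ = 6.127, so r = (6.127 / 1.285)^(1/7).
r = 4.7681^(1/7) ≈ 1.2500

1.250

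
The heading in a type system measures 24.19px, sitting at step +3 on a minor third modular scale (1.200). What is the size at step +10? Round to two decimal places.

86.68px

24.19 × 1.200⁷ = 24.19 × 3.58318 ≈ 86.677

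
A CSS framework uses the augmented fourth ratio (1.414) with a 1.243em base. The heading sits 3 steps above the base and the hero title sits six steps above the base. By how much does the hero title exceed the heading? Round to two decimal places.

6.42em

Step 3: 1.243 × 1.414³ = 3.5141em
Step 6: 1.243 × 1.414⁶ = 9.9350em
Difference: 9.9350 − 3.5141 = 6.4209em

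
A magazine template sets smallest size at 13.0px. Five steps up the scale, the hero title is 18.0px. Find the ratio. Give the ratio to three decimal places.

1.067

The ratio satisfies 13.0 × r⁵ = 18.0, so r = (18.0 / 13.0)^(1/5).
r = 1.3846^(1/5) ≈ 1.0672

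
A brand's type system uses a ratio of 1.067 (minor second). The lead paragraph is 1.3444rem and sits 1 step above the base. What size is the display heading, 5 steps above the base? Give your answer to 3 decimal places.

1.3444 × 1.067⁴ = 1.3444 × 1.29616 ≈ 1.743

1.743rem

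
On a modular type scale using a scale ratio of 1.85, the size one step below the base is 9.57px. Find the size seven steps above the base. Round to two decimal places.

9.57 × 1.85⁸ = 9.57 × 137.20623 ≈ 1313.064

1313.06px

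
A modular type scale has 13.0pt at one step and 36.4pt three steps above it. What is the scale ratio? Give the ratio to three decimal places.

1.409

The ratio satisfies 13.0 × r³ = 36.4, so r = (36.4 / 13.0)^(1/3).
r = 2.8000^(1/3) ≈ 1.4095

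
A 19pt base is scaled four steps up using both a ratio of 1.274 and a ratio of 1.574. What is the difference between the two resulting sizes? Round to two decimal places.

At 1.274: 19.0 × 1.274⁴ = 50.0531pt
At 1.574: 19.0 × 1.574⁴ = 116.6199pt
Difference: 116.6199 − 50.0531 = 66.5668pt

66.57pt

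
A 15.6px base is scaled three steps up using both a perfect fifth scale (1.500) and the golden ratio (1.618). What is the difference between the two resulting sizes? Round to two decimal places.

13.43px

Perfect fifth: 15.6 × 1.500³ = 52.6500px
Golden ratio: 15.6 × 1.618³ = 66.0785px
Difference: 66.0785 − 52.6500 = 13.4285px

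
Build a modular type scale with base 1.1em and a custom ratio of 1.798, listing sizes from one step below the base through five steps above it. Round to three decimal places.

0.612em, 1.100em, 1.978em, 3.556em, 6.394em, 11.496em, 20.670em

Step -1: 1.1 ÷ 1.798 = 0.612
Step 0: 1.1em
Step 1: 1.1 × 1.798 = 1.978
Step 2: 1.1 × 1.798² = 3.556
Step 3: 1.1 × 1.798³ = 6.394
Step 4: 1.1 × 1.798⁴ = 11.496
Step 5: 1.1 × 1.798⁵ = 20.670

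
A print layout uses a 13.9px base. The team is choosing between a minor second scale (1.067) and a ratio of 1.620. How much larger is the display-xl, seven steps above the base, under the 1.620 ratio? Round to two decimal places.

385.14px

Minor second: 13.9 × 1.067⁷ = 21.8860px
At 1.620: 13.9 × 1.620⁷ = 407.0239px
Difference: 407.0239 − 21.8860 = 385.1379px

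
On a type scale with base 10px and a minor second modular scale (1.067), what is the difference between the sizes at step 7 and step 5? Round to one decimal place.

Step 5: 10.0 × 1.067⁵ = 13.830px
Step 7: 10.0 × 1.067⁷ = 15.745px
Difference: 15.745 − 13.830 = 1.915px

1.9px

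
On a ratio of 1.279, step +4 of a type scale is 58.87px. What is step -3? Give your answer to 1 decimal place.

58.87 ÷ 1.279⁷ = 58.87 ÷ 5.59879 ≈ 10.515

10.5px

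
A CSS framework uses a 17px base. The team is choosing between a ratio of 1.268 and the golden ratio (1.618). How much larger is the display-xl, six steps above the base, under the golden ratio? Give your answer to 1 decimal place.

234.4px

At 1.268: 17.0 × 1.268⁶ = 70.659px
Golden ratio: 17.0 × 1.618⁶ = 305.014px
Difference: 305.014 − 70.659 = 234.355px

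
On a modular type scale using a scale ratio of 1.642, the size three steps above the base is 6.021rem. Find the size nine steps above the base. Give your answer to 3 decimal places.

Moving from step +3 to step +9 is 6 steps up, so multiply by r⁶.
6.021 × 1.642⁶ = 6.021 × 19.59923 ≈ 118.007

118.007rem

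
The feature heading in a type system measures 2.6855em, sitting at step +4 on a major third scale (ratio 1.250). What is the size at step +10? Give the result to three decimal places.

10.244em

The gap is 10 − (4) = 6 steps, so the factor is 1.250^6.
2.6855 × 1.250⁶ = 2.6855 × 3.81470 ≈ 10.244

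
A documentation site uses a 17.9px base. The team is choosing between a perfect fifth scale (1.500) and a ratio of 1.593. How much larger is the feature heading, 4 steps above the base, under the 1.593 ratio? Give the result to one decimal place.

Perfect fifth: 17.9 × 1.500⁴ = 90.619px
At 1.593: 17.9 × 1.593⁴ = 115.270px
Difference: 115.270 − 90.619 = 24.651px

24.7px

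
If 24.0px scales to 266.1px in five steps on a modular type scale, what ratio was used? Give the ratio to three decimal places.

1.618

The ratio satisfies 24.0 × r⁵ = 266.1, so r = (266.1 / 24.0)^(1/5).
r = 11.0875^(1/5) ≈ 1.6180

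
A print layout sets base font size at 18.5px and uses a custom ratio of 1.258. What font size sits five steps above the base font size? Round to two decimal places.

18.5 × 1.258⁵ = 18.5 × 3.15067 ≈ 58.29

58.29px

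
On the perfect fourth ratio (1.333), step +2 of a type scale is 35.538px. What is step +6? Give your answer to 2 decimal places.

112.21px

The gap is 6 − (2) = 4 steps, so the factor is 1.333^4.
35.538 × 1.333⁴ = 35.538 × 3.15733 ≈ 112.205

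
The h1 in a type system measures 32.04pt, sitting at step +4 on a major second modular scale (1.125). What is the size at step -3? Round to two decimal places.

Moving from step +4 to step -3 is 7 steps down, so divide by r⁷.
32.04 ÷ 1.125⁷ = 32.04 ÷ 2.28070 ≈ 14.048

14.05pt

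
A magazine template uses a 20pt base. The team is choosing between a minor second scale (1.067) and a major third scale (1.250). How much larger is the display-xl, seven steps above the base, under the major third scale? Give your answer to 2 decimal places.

63.88pt

Minor second: 20.0 × 1.067⁷ = 31.4906pt
Major third: 20.0 × 1.250⁷ = 95.3674pt
Difference: 95.3674 − 31.4906 = 63.8768pt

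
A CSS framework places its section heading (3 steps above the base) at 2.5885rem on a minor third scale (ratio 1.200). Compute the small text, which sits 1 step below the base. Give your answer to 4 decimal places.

Moving from step +3 to step -1 is 4 steps down, so divide by r⁴.
2.5885 ÷ 1.200⁴ = 2.5885 ÷ 2.07360 ≈ 1.2483

1.2483rem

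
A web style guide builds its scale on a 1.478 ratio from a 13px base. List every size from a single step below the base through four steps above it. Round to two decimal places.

8.80px, 13.00px, 19.21px, 28.40px, 41.97px, 62.04px

Step -1: 13.0 ÷ 1.478 = 8.80
Step 0: 13px
Step 1: 13.0 × 1.478 = 19.21
Step 2: 13.0 × 1.478² = 28.40
Step 3: 13.0 × 1.478³ = 41.97
Step 4: 13.0 × 1.478⁴ = 62.04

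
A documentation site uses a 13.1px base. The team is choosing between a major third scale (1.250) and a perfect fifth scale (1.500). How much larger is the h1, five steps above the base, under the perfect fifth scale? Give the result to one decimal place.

59.5px

Major third: 13.1 × 1.250⁵ = 39.978px
Perfect fifth: 13.1 × 1.500⁵ = 99.478px
Difference: 99.478 − 39.978 = 59.500px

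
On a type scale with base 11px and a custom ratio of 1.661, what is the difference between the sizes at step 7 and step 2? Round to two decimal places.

Step 2: 11.0 × 1.661² = 30.3481px
Step 7: 11.0 × 1.661⁷ = 383.6897px
Difference: 383.6897 − 30.3481 = 353.3416px

353.34px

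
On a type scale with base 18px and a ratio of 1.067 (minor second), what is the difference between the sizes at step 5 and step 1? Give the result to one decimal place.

Step 1: 18.0 × 1.067 = 19.206px
Step 5: 18.0 × 1.067⁵ = 24.894px
Difference: 24.894 − 19.206 = 5.688px

5.7px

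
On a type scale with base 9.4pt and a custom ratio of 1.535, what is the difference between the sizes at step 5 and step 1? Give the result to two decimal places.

Step 1: 9.4 × 1.535 = 14.4290pt
Step 5: 9.4 × 1.535⁵ = 80.1069pt
Difference: 80.1069 − 14.4290 = 65.6779pt

65.68pt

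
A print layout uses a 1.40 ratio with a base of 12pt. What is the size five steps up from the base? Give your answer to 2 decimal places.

12.0 × 1.40⁵ = 12.0 × 5.37824 ≈ 64.54

64.54pt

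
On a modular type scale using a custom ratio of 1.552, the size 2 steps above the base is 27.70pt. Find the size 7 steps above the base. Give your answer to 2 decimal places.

249.42pt

The gap is 7 − (2) = 5 steps, so the factor is 1.552^5.
27.70 × 1.552⁵ = 27.70 × 9.00448 ≈ 249.424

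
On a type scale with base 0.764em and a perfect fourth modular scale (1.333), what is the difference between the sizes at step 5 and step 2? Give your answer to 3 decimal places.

Step 2: 0.764 × 1.333² = 1.35754em
Step 5: 0.764 × 1.333⁵ = 3.21547em
Difference: 3.21547 − 1.35754 = 1.85793em

1.858em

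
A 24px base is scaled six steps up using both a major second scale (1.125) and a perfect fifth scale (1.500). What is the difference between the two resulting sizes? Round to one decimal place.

Major second: 24.0 × 1.125⁶ = 48.655px
Perfect fifth: 24.0 × 1.500⁶ = 273.375px
Difference: 273.375 − 48.655 = 224.720px

224.7px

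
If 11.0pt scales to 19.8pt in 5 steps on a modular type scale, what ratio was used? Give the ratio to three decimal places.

1.125

r⁵ = 19.8 / 11.0, so r = (19.8/11.0)^(1/5).
r = 1.8000^(1/5) ≈ 1.1247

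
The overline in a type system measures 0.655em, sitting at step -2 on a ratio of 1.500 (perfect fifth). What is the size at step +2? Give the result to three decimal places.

3.316em

Moving from step -2 to step +2 is 4 steps up, so multiply by r⁴.
0.655 × 1.500⁴ = 0.655 × 5.06250 ≈ 3.316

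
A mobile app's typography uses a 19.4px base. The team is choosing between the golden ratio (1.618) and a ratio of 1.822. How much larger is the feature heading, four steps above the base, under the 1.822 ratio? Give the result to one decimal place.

Golden ratio: 19.4 × 1.618⁴ = 132.958px
At 1.822: 19.4 × 1.822⁴ = 213.794px
Difference: 213.794 − 132.958 = 80.836px

80.8px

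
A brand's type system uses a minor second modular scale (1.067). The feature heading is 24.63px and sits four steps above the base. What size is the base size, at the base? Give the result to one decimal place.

19.0px

The gap is 0 − (4) = -4 steps, so the factor is 1.067^-4.
24.63 ÷ 1.067⁴ = 24.63 ÷ 1.29616 ≈ 19.002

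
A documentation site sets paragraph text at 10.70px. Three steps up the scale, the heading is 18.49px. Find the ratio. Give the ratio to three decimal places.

The ratio satisfies 10.70 × r³ = 18.49, so r = (18.49 / 10.70)^(1/3).
r = 1.7280^(1/3) ≈ 1.2000

1.200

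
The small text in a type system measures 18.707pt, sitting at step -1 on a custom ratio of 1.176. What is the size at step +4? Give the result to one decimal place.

42.1pt

Moving from step -1 to step +4 is 5 steps up, so multiply by r⁵.
18.707 × 1.176⁵ = 18.707 × 2.24924 ≈ 42.077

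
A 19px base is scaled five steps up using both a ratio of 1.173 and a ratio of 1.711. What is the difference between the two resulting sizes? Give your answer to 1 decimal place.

236.4px

At 1.173: 19.0 × 1.173⁵ = 42.193px
At 1.711: 19.0 × 1.711⁵ = 278.614px
Difference: 278.614 − 42.193 = 236.421px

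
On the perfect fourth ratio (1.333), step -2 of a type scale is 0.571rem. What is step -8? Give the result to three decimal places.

0.102rem

0.571 ÷ 1.333⁶ = 0.571 ÷ 5.61023 ≈ 0.102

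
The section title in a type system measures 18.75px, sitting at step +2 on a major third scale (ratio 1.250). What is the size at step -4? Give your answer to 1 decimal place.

4.9px

18.75 ÷ 1.250⁶ = 18.75 ÷ 3.81470 ≈ 4.915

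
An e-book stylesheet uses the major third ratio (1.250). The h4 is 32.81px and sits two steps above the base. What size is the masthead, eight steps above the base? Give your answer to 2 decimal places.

125.16px

32.81 × 1.250⁶ = 32.81 × 3.81470 ≈ 125.160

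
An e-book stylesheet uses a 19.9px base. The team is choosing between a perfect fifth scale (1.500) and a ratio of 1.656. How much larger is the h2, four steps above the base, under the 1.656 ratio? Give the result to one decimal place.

Perfect fifth: 19.9 × 1.500⁴ = 100.744px
At 1.656: 19.9 × 1.656⁴ = 149.656px
Difference: 149.656 − 100.744 = 48.912px

48.9px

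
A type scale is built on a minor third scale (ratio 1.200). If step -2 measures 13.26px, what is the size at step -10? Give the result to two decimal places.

3.08px

13.26 ÷ 1.200⁸ = 13.26 ÷ 4.29982 ≈ 3.084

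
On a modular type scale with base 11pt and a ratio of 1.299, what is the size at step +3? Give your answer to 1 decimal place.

11.0 × 1.299³ = 11.0 × 2.19193 ≈ 24.11

24.1pt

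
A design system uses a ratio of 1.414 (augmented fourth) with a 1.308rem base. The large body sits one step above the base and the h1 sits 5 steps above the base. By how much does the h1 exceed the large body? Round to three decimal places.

Step 1: 1.308 × 1.414 = 1.84951rem
Step 5: 1.308 × 1.414⁵ = 7.39358rem
Difference: 7.39358 − 1.84951 = 5.54407rem

5.544rem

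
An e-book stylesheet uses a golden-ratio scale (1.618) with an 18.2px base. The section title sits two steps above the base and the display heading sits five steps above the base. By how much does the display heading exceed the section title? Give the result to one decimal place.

154.2px

Step 2: 18.2 × 1.618² = 47.646px
Step 5: 18.2 × 1.618⁵ = 201.820px
Difference: 201.820 − 47.646 = 154.174px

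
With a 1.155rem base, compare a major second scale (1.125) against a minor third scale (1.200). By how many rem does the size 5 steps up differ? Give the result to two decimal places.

Major second: 1.155 × 1.125⁵ = 2.0813rem
Minor third: 1.155 × 1.200⁵ = 2.8740rem
Difference: 2.8740 − 2.0813 = 0.7927rem

0.79rem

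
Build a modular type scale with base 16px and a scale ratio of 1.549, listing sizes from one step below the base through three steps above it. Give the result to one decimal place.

10.3px, 16.0px, 24.8px, 38.4px, 59.5px

Step -1: 16.0 ÷ 1.549 = 10.3
Step 0: 16px
Step 1: 16.0 × 1.549 = 24.8
Step 2: 16.0 × 1.549² = 38.4
Step 3: 16.0 × 1.549³ = 59.5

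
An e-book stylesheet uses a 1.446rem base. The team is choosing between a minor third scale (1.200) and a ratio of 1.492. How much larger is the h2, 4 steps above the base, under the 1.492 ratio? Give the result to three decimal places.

4.167rem

Minor third: 1.446 × 1.200⁴ = 2.99843rem
At 1.492: 1.446 × 1.492⁴ = 7.16545rem
Difference: 7.16545 − 2.99843 = 4.16702rem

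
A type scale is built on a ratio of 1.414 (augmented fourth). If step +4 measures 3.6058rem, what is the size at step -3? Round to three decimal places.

Moving from step +4 to step -3 is 7 steps down, so divide by r⁷.
3.6058 ÷ 1.414⁷ = 3.6058 ÷ 11.30175 ≈ 0.319

0.319rem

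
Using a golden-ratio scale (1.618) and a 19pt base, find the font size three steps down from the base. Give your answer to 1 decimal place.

19.0 ÷ 1.618³ = 19.0 ÷ 4.23580 ≈ 4.49

4.5pt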